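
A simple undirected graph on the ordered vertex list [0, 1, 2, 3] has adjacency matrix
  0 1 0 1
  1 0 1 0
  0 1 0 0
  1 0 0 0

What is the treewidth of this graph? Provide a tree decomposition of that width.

Each bag holds 2 vertices, so the decomposition has width 1, which upper-bounds the treewidth. Any graph with an edge has treewidth ≥ 1, and G has the edge 2–1. Combining the bounds, tw(G) = 1.

Treewidth 1.
Bags: B1 = {1, 2}  B2 = {0, 1}  B3 = {0, 3}
Tree: B1–B2, B2–B3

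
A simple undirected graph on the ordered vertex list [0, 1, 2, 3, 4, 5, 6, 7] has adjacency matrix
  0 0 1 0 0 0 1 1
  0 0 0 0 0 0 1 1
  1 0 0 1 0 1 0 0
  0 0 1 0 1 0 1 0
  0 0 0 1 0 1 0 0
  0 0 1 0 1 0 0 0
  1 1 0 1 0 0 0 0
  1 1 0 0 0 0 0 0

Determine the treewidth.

2

A width-2 tree decomposition is:
Bags: B1 = {3, 4, 5}  B2 = {2, 3, 5}  B3 = {2, 3, 6}  B4 = {0, 2, 6}  B5 = {0, 1, 6}  B6 = {0, 1, 7}
Tree: B1–B2, B2–B3, B3–B4, B4–B5, B5–B6
Every bag has size at most 3, so the width is 3 − 1 = 2 and tw(G) ≤ 2. The edges 4–5–2–3–4 form a cycle, so G is not a tree and its treewidth is at least 2. Therefore the treewidth is 2.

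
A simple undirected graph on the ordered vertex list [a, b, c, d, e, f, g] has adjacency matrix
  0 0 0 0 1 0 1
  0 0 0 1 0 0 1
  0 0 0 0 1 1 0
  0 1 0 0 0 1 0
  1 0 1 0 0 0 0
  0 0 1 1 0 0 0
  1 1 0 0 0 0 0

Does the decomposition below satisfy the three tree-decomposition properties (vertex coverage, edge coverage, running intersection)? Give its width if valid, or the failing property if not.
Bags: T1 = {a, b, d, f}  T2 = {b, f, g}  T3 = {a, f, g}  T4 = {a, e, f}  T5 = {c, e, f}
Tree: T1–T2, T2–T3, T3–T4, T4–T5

A tree decomposition must satisfy three properties: every vertex lies in some bag; for every edge, both endpoints lie together in some bag; and for every vertex, the bags containing it form a connected subtree. Here bags containing vertex a are not connected in the tree, so the decomposition is invalid.

No — bags containing vertex a are not connected in the tree.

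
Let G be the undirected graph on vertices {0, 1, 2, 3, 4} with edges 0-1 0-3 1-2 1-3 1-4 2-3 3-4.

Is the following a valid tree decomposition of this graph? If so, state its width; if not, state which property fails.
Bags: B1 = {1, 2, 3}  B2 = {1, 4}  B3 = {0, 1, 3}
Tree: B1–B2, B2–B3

A tree decomposition must satisfy three properties: every vertex lies in some bag; for every edge, both endpoints lie together in some bag; and for every vertex, the bags containing it form a connected subtree. Here edge (3,4) lies in no bag, so the decomposition is invalid.

No — edge (3,4) lies in no bag.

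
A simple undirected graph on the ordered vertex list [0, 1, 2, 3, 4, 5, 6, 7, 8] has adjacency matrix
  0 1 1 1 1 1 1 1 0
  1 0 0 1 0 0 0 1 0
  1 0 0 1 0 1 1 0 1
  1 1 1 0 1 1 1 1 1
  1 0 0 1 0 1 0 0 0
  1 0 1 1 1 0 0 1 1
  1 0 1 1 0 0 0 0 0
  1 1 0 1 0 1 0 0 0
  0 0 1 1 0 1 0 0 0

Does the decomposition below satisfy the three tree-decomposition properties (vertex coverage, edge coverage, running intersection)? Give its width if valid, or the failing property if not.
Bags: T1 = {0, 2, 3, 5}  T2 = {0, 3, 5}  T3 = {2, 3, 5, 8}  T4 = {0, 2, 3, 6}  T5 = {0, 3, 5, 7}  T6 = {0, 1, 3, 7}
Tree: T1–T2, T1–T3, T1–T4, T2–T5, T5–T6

A tree decomposition must satisfy three properties: every vertex lies in some bag; for every edge, both endpoints lie together in some bag; and for every vertex, the bags containing it form a connected subtree. Here vertex 4 appears in no bag, so the decomposition is invalid.

No — vertex 4 appears in no bag.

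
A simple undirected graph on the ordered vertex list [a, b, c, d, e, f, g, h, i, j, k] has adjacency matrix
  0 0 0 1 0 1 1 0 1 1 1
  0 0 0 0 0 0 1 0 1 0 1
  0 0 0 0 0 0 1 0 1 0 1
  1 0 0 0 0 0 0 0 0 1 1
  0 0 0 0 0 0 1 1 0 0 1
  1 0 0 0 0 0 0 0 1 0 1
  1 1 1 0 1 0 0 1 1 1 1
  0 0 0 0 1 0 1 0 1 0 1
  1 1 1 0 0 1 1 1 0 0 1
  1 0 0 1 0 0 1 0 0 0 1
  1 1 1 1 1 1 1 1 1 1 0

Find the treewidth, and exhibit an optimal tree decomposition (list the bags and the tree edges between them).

Treewidth 3.
One such decomposition:
Bags: B1 = {a, g, i, k}  B2 = {a, g, j, k}  B3 = {b, g, i, k}  B4 = {c, g, i, k}  B5 = {a, d, j, k}  B6 = {a, f, i, k}  B7 = {g, h, i, k}  B8 = {e, g, h, k}
Tree: B1–B2, B1–B3, B3–B4, B2–B5, B1–B6, B1–B7, B7–B8

Every bag has size at most 4, so the width is 4 − 1 = 3 and tw(G) ≤ 3. On the other hand G contains the 4-clique {a, d, j, k}. A clique must lie in a single bag of any decomposition, so no decomposition can have width below 3. Combining the bounds, tw(G) = 3.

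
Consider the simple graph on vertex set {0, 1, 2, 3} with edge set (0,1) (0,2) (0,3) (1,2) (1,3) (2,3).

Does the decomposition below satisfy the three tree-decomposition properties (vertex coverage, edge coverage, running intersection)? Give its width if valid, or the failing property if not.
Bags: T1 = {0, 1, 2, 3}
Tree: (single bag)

Yes; width 3.

Every vertex of G appears in some bag (union = {0, 1, 2, 3}); every edge is covered by a bag; and for each vertex v the set of bags containing v is connected in the bag tree. The decomposition is therefore valid. The largest bag has 4 vertices, so the width is 3.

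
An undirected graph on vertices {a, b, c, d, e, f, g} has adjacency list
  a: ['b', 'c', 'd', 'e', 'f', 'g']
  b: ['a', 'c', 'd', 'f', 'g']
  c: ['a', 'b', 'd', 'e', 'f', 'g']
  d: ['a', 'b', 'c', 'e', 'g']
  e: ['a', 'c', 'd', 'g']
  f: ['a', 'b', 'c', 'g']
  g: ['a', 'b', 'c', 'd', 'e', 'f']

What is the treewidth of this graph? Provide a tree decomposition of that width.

Every bag has size at most 5, so the width is 5 − 1 = 4 and tw(G) ≤ 4. Conversely, {a, c, d, e, g} is a clique of size 5, and the vertices of any clique must share a bag in every tree decomposition; so some bag has ≥ 5 vertices and tw(G) ≥ 4. The upper and lower bounds meet at 4, so that is the treewidth.

Treewidth 4.
One optimal decomposition is:
Bags: B1 = {a, b, c, f, g}  B2 = {a, b, c, d, g}  B3 = {a, c, d, e, g}
Tree: B1–B2, B2–B3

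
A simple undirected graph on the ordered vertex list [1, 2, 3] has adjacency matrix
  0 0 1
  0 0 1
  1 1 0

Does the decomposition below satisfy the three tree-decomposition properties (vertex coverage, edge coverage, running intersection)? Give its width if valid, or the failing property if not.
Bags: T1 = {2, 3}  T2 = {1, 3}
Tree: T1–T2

Yes; width 1.

Checking the three conditions: (i) the bags cover all of {1, 2, 3}; (ii) for each edge, some bag contains both endpoints; (iii) the bags containing any fixed vertex form a subtree. All hold, so the decomposition is valid with width 2 − 1 = 1.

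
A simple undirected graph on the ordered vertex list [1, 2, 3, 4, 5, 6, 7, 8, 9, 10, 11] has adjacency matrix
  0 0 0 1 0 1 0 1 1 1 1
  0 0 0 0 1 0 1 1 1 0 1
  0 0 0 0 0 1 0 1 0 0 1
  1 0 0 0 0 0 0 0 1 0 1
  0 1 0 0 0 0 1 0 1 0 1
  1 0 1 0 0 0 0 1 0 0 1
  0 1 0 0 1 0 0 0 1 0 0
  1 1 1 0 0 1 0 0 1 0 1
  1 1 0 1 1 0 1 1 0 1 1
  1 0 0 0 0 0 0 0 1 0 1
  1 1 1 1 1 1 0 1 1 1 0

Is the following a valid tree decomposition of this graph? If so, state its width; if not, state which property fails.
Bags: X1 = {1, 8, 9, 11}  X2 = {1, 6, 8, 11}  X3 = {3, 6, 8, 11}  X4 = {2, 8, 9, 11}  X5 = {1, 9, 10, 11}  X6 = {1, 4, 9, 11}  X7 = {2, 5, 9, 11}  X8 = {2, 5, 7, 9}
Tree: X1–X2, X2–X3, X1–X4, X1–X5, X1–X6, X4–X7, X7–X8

Yes; width 3.

Vertex coverage: the bags together contain {1, 2, 3, 4, 5, 6, 7, 8, 9, 10, 11}, the full vertex set. Edge coverage: each edge of G has both endpoints in at least one bag. Running intersection: for every vertex, the bags containing it form a connected subtree. All three properties hold, so this is a valid tree decomposition of width max|bag| − 1 = 3, and hence tw(G) ≤ 3.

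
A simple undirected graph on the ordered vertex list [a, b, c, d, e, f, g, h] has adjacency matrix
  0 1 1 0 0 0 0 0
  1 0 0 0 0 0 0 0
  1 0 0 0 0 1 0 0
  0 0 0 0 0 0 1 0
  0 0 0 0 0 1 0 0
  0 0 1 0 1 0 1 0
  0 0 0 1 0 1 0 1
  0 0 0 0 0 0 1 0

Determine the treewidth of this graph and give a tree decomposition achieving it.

Every bag has size at most 2, so the width is 2 − 1 = 1 and tw(G) ≤ 1. Any graph with an edge has treewidth ≥ 1, and G has the edge f–e. The upper and lower bounds meet at 1, so that is the treewidth.

Treewidth 1.
One optimal decomposition is:
Bags: B1 = {e, f}  B2 = {f, g}  B3 = {c, f}  B4 = {a, c}  B5 = {d, g}  B6 = {g, h}  B7 = {a, b}
Tree: B1–B2, B1–B3, B3–B4, B2–B5, B2–B6, B4–B7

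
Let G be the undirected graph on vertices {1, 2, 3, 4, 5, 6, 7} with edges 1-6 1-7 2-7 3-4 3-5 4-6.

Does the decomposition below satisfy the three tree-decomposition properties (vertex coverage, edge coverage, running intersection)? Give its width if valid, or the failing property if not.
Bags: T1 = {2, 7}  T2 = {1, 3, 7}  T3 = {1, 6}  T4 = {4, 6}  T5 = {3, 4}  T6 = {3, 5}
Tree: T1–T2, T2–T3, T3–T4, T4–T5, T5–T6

A tree decomposition must satisfy three properties: every vertex lies in some bag; for every edge, both endpoints lie together in some bag; and for every vertex, the bags containing it form a connected subtree. Here bags containing vertex 3 are not connected in the tree, so the decomposition is invalid.

No — bags containing vertex 3 are not connected in the tree.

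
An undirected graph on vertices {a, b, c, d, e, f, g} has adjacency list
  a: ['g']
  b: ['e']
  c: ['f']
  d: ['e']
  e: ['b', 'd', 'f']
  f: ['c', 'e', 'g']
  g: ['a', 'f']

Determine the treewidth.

1

A width-1 tree decomposition is:
Bags: B1 = {d, e}  B2 = {e, f}  B3 = {f, g}  B4 = {a, g}  B5 = {b, e}  B6 = {c, f}
Tree: B1–B2, B2–B3, B3–B4, B1–B5, B2–B6
Each bag holds 2 vertices, so the decomposition has width 1, which upper-bounds the treewidth. Since G has at least one edge (e.g. d–e), it is not an edgeless graph, so tw(G) ≥ 1. Therefore the treewidth is 1.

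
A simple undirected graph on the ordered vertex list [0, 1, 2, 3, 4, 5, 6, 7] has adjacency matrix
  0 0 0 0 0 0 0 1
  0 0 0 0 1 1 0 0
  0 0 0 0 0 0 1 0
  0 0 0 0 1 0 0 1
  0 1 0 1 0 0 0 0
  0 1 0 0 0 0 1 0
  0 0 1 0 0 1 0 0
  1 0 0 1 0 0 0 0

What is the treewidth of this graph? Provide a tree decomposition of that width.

The largest bag has 2 vertices, giving width 1; this decomposition certifies tw(G) ≤ 1. Any graph with an edge has treewidth ≥ 1, and G has the edge 0–7. Therefore the treewidth is 1.

Treewidth 1.
One optimal decomposition is:
Bags: B1 = {0, 7}  B2 = {3, 7}  B3 = {3, 4}  B4 = {1, 4}  B5 = {1, 5}  B6 = {5, 6}  B7 = {2, 6}
Tree: B1–B2, B2–B3, B3–B4, B4–B5, B5–B6, B6–B7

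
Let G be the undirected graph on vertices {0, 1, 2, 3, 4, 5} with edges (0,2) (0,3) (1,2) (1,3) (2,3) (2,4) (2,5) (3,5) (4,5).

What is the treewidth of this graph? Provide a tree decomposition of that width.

Treewidth 2.
One such decomposition:
Bags: B1 = {2, 4, 5}  B2 = {2, 3, 5}  B3 = {1, 2, 3}  B4 = {0, 2, 3}
Tree: B1–B2, B2–B3, B2–B4

Every bag has size at most 3, so the width is 3 − 1 = 2 and tw(G) ≤ 2. On the other hand G contains the 3-clique {0, 2, 3}. A clique must lie in a single bag of any decomposition, so no decomposition can have width below 2. Combining the bounds, tw(G) = 2.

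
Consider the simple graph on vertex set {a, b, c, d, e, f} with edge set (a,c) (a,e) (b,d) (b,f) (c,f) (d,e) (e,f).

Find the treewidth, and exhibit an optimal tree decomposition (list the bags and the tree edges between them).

Treewidth 2.
One optimal decomposition is:
Bags: B1 = {b, d, f}  B2 = {d, e, f}  B3 = {c, e, f}  B4 = {a, c, e}
Tree: B1–B2, B2–B3, B3–B4

The largest bag has 3 vertices, giving width 2; this decomposition certifies tw(G) ≤ 2. For the lower bound, G contains the cycle b–d–e–f–b, so G is not a forest; only forests have treewidth ≤ 1, hence tw(G) ≥ 2. Combining the bounds, tw(G) = 2.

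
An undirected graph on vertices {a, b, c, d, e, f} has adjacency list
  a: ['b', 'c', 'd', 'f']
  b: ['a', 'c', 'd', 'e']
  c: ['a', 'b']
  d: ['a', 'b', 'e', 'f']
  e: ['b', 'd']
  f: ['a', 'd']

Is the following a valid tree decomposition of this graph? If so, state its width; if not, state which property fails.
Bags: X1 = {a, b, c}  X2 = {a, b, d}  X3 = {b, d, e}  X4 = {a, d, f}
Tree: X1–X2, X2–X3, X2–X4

Every vertex of G appears in some bag (union = {a, b, c, d, e, f}); every edge is covered by a bag; and for each vertex v the set of bags containing v is connected in the bag tree. The decomposition is therefore valid. The largest bag has 3 vertices, so the width is 2.

Yes; width 2.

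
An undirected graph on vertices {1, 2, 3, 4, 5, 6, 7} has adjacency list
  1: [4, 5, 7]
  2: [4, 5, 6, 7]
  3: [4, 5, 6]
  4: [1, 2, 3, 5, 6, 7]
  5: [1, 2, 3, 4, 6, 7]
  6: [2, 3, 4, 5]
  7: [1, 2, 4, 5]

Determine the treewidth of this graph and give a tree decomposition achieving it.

Treewidth 3.
One such decomposition:
Bags: B1 = {1, 4, 5, 7}  B2 = {2, 4, 5, 7}  B3 = {2, 4, 5, 6}  B4 = {3, 4, 5, 6}
Tree: B1–B2, B2–B3, B3–B4

Each bag holds 4 vertices, so the decomposition has width 3, which upper-bounds the treewidth. Conversely, {1, 4, 5, 7} is a clique of size 4, and the vertices of any clique must share a bag in every tree decomposition; so some bag has ≥ 4 vertices and tw(G) ≥ 3. Hence tw(G) = 3 exactly.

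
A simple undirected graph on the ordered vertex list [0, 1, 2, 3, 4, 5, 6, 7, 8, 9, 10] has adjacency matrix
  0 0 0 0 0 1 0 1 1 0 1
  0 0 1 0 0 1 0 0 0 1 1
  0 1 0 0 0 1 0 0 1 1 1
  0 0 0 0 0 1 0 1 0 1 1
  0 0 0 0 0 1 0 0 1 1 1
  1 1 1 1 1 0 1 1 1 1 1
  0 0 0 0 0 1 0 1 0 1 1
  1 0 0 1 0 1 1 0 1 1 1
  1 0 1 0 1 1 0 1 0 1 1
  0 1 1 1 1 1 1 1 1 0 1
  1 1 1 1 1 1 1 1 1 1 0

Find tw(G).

4

A width-4 tree decomposition is:
Bags: B1 = {5, 7, 8, 9, 10}  B2 = {4, 5, 8, 9, 10}  B3 = {0, 5, 7, 8, 10}  B4 = {2, 5, 8, 9, 10}  B5 = {5, 6, 7, 9, 10}  B6 = {1, 2, 5, 9, 10}  B7 = {3, 5, 7, 9, 10}
Tree: B1–B2, B1–B3, B1–B4, B1–B5, B4–B6, B1–B7
Each bag holds 5 vertices, so the decomposition has width 4, which upper-bounds the treewidth. On the other hand G contains the 5-clique {0, 5, 7, 8, 10}. A clique must lie in a single bag of any decomposition, so no decomposition can have width below 4. Therefore the treewidth is 4.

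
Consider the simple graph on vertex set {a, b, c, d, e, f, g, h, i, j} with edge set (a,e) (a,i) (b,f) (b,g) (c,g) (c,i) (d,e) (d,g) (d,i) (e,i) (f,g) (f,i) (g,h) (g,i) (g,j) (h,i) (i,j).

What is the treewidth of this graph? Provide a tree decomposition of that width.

Treewidth 2.
One such decomposition:
Bags: B1 = {d, g, i}  B2 = {f, g, i}  B3 = {d, e, i}  B4 = {a, e, i}  B5 = {b, f, g}  B6 = {c, g, i}  B7 = {g, h, i}  B8 = {g, i, j}
Tree: B1–B2, B1–B3, B3–B4, B2–B5, B1–B6, B2–B7, B7–B8

Each bag holds 3 vertices, so the decomposition has width 2, which upper-bounds the treewidth. On the other hand G contains the 3-clique {b, f, g}. A clique must lie in a single bag of any decomposition, so no decomposition can have width below 2. The upper and lower bounds meet at 2, so that is the treewidth.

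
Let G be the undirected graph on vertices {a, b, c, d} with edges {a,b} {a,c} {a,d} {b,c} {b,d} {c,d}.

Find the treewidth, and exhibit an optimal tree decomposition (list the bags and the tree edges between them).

A single bag containing all 4 vertices is trivially a valid decomposition of width 3. For the lower bound, the 4 vertices {a, b, c, d} are pairwise adjacent, and any tree decomposition puts a clique entirely inside one bag — forcing width ≥ 3. Therefore the treewidth is 3.

Treewidth 3.
One such decomposition:
Bags: B1 = {a, b, c, d}
Tree: (single bag)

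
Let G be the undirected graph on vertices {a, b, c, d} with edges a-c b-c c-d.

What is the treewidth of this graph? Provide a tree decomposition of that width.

Every bag has size at most 2, so the width is 2 − 1 = 1 and tw(G) ≤ 1. Any graph with an edge has treewidth ≥ 1, and G has the edge c–d. The upper and lower bounds meet at 1, so that is the treewidth.

Treewidth 1.
Bags: B1 = {c, d}  B2 = {b, c}  B3 = {a, c}
Tree: B1–B2, B1–B3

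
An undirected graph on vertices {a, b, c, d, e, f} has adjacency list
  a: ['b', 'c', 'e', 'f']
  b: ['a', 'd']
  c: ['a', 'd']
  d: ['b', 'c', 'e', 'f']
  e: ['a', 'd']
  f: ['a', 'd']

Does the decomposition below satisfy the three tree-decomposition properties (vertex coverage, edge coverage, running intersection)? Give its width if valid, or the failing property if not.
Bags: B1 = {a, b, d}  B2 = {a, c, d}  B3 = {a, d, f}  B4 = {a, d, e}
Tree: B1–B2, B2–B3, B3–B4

Yes; width 2.

Checking the three conditions: (i) the bags cover all of {a, b, c, d, e, f}; (ii) for each edge, some bag contains both endpoints; (iii) the bags containing any fixed vertex form a subtree. All hold, so the decomposition is valid with width 3 − 1 = 2.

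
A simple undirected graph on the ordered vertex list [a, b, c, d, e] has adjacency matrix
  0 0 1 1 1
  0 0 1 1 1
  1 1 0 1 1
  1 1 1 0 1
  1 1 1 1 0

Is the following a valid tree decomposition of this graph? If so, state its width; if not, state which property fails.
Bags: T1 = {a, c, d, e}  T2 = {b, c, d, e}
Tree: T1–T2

Yes; width 3.

Checking the three conditions: (i) the bags cover all of {a, b, c, d, e}; (ii) for each edge, some bag contains both endpoints; (iii) the bags containing any fixed vertex form a subtree. All hold, so the decomposition is valid with width 4 − 1 = 3.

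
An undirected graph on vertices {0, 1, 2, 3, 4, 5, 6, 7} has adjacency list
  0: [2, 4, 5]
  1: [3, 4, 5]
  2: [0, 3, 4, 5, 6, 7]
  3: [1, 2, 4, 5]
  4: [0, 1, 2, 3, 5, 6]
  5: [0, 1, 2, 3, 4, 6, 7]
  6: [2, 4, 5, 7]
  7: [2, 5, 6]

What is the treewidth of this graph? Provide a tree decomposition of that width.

Treewidth 3.
Bags: B1 = {2, 4, 5, 6}  B2 = {0, 2, 4, 5}  B3 = {2, 5, 6, 7}  B4 = {2, 3, 4, 5}  B5 = {1, 3, 4, 5}
Tree: B1–B2, B1–B3, B1–B4, B4–B5

Every bag has size at most 4, so the width is 4 − 1 = 3 and tw(G) ≤ 3. Conversely, {1, 3, 4, 5} is a clique of size 4, and the vertices of any clique must share a bag in every tree decomposition; so some bag has ≥ 4 vertices and tw(G) ≥ 3. The upper and lower bounds meet at 3, so that is the treewidth.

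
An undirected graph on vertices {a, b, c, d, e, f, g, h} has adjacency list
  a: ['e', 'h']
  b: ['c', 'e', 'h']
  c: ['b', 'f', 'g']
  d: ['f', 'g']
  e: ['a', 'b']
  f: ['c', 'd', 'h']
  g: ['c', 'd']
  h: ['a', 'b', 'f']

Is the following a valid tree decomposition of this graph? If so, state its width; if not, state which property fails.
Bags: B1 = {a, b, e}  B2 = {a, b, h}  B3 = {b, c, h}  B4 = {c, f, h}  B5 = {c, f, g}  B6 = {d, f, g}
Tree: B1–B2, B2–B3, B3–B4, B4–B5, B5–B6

Checking the three conditions: (i) the bags cover all of {a, b, c, d, e, f, g, h}; (ii) for each edge, some bag contains both endpoints; (iii) the bags containing any fixed vertex form a subtree. All hold, so the decomposition is valid with width 3 − 1 = 2.

Yes; width 2.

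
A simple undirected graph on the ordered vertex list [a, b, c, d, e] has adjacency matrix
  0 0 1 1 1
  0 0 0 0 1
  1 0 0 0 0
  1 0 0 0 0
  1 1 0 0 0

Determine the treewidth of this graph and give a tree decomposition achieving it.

Treewidth 1.
One such decomposition:
Bags: B1 = {a, e}  B2 = {b, e}  B3 = {a, d}  B4 = {a, c}
Tree: B1–B2, B1–B3, B1–B4

Every bag has size at most 2, so the width is 2 − 1 = 1 and tw(G) ≤ 1. Since G has at least one edge (e.g. a–e), it is not an edgeless graph, so tw(G) ≥ 1. Hence tw(G) = 1 exactly.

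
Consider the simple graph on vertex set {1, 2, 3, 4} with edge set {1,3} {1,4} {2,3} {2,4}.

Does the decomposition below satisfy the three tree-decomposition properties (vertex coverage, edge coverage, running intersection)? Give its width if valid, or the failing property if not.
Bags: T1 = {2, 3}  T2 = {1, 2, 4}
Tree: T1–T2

No — edge (1,3) lies in no bag.

A tree decomposition must satisfy three properties: every vertex lies in some bag; for every edge, both endpoints lie together in some bag; and for every vertex, the bags containing it form a connected subtree. Here edge (1,3) lies in no bag, so the decomposition is invalid.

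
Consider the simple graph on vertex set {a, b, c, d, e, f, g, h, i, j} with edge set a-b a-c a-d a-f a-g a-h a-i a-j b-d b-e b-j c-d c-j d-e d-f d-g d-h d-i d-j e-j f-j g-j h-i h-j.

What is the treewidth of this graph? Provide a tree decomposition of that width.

Treewidth 3.
One such decomposition:
Bags: B1 = {a, d, h, j}  B2 = {a, d, h, i}  B3 = {a, b, d, j}  B4 = {b, d, e, j}  B5 = {a, d, f, j}  B6 = {a, c, d, j}  B7 = {a, d, g, j}
Tree: B1–B2, B1–B3, B3–B4, B3–B5, B3–B6, B3–B7

The largest bag has 4 vertices, giving width 3; this decomposition certifies tw(G) ≤ 3. Conversely, {b, d, e, j} is a clique of size 4, and the vertices of any clique must share a bag in every tree decomposition; so some bag has ≥ 4 vertices and tw(G) ≥ 3. Therefore the treewidth is 3.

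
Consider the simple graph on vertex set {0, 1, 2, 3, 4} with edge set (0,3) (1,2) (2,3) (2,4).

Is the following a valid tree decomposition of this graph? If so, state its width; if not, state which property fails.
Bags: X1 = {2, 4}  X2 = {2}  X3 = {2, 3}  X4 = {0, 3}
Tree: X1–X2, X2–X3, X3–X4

A tree decomposition must satisfy three properties: every vertex lies in some bag; for every edge, both endpoints lie together in some bag; and for every vertex, the bags containing it form a connected subtree. Here vertex 1 appears in no bag, so the decomposition is invalid.

No — vertex 1 appears in no bag.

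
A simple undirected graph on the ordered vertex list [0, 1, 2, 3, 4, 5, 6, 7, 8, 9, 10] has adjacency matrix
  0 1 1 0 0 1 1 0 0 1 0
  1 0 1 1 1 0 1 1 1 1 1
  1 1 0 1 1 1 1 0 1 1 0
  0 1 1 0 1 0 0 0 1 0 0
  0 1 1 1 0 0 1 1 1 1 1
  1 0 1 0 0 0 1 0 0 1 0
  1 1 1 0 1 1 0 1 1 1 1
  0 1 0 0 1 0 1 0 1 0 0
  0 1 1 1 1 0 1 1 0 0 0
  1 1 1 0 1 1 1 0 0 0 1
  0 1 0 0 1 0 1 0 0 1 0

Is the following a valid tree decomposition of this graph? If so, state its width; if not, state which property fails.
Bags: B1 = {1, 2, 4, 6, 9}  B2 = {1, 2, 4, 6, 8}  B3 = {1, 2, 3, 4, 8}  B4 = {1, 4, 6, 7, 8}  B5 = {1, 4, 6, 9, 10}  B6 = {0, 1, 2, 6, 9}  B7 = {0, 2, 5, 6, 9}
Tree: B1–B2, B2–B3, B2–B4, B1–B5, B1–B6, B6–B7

Yes; width 4.

Vertex coverage: the bags together contain {0, 1, 2, 3, 4, 5, 6, 7, 8, 9, 10}, the full vertex set. Edge coverage: each edge of G has both endpoints in at least one bag. Running intersection: for every vertex, the bags containing it form a connected subtree. All three properties hold, so this is a valid tree decomposition of width max|bag| − 1 = 4, and hence tw(G) ≤ 4.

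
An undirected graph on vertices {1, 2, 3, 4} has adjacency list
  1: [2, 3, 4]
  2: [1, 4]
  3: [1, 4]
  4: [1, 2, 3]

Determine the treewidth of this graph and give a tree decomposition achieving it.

Treewidth 2.
One such decomposition:
Bags: B1 = {1, 3, 4}  B2 = {1, 2, 4}
Tree: B1–B2

The largest bag has 3 vertices, giving width 2; this decomposition certifies tw(G) ≤ 2. Conversely, {1, 2, 4} is a clique of size 3, and the vertices of any clique must share a bag in every tree decomposition; so some bag has ≥ 3 vertices and tw(G) ≥ 2. The upper and lower bounds meet at 2, so that is the treewidth.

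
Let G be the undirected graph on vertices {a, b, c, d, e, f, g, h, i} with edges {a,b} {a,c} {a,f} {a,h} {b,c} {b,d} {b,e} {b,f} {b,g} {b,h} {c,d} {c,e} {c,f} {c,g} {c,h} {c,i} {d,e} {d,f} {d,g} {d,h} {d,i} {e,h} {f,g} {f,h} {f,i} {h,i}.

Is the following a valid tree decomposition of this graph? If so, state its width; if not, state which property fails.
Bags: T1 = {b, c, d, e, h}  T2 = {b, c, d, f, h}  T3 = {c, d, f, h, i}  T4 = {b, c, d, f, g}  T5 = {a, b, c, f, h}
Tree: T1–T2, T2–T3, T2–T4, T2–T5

Yes; width 4.

Checking the three conditions: (i) the bags cover all of {a, b, c, d, e, f, g, h, i}; (ii) for each edge, some bag contains both endpoints; (iii) the bags containing any fixed vertex form a subtree. All hold, so the decomposition is valid with width 5 − 1 = 4.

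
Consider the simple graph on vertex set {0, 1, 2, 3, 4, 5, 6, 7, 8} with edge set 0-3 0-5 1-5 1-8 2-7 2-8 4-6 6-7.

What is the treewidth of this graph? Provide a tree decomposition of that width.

Every bag has size at most 2, so the width is 2 − 1 = 1 and tw(G) ≤ 1. Any graph with an edge has treewidth ≥ 1, and G has the edge 4–6. Combining the bounds, tw(G) = 1.

Treewidth 1.
One optimal decomposition is:
Bags: B1 = {4, 6}  B2 = {6, 7}  B3 = {2, 7}  B4 = {2, 8}  B5 = {1, 8}  B6 = {1, 5}  B7 = {0, 5}  B8 = {0, 3}
Tree: B1–B2, B2–B3, B3–B4, B4–B5, B5–B6, B6–B7, B7–B8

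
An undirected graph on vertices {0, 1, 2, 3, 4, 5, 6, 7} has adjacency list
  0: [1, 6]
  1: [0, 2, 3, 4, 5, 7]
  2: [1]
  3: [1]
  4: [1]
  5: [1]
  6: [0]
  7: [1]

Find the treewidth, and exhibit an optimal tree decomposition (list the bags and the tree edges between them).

The largest bag has 2 vertices, giving width 1; this decomposition certifies tw(G) ≤ 1. G has an edge, so its treewidth is at least 1. Therefore the treewidth is 1.

Treewidth 1.
One such decomposition:
Bags: B1 = {1, 4}  B2 = {1, 2}  B3 = {0, 1}  B4 = {1, 5}  B5 = {1, 7}  B6 = {0, 6}  B7 = {1, 3}
Tree: B1–B2, B1–B3, B3–B4, B1–B5, B3–B6, B5–B7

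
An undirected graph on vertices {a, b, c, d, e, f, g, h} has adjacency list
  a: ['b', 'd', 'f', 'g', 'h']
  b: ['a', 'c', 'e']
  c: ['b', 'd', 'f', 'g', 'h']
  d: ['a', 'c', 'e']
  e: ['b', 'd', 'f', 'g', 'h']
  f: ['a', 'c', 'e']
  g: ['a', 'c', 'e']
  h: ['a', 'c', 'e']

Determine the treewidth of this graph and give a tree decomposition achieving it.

Every bag has size at most 4, so the width is 4 − 1 = 3 and tw(G) ≤ 3. For the lower bound: the 4 vertex sets {b,c}, {a,h}, {e}, {f} are disjoint, each induces a connected subgraph, and every pair is joined by at least one edge of G. Contracting each set to a single vertex therefore yields K_{4} as a minor, and since treewidth is minor-monotone, tw(G) ≥ tw(K_{4}) = 3. The upper and lower bounds meet at 3, so that is the treewidth.

Treewidth 3.
Bags: B1 = {a, b, c, e}  B2 = {a, c, e, h}  B3 = {a, c, e, f}  B4 = {a, c, e, g}  B5 = {a, c, d, e}
Tree: B1–B2, B2–B3, B3–B4, B4–B5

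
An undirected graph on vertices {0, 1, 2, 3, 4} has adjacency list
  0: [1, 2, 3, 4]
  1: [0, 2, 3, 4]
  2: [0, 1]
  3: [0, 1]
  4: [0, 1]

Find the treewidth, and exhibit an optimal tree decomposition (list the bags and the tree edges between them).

Every bag has size at most 3, so the width is 3 − 1 = 2 and tw(G) ≤ 2. For the lower bound, the 3 vertices {0, 1, 2} are pairwise adjacent, and any tree decomposition puts a clique entirely inside one bag — forcing width ≥ 2. Combining the bounds, tw(G) = 2.

Treewidth 2.
Bags: B1 = {0, 1, 4}  B2 = {0, 1, 2}  B3 = {0, 1, 3}
Tree: B1–B2, B2–B3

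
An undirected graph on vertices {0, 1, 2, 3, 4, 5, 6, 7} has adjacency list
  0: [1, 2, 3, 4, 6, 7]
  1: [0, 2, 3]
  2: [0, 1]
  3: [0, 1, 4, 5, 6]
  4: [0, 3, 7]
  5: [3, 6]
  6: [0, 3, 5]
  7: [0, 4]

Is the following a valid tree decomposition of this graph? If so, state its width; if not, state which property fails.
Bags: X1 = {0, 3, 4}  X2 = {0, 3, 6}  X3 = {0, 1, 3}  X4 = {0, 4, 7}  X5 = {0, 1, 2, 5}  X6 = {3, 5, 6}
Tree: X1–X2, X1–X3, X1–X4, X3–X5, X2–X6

A tree decomposition must satisfy three properties: every vertex lies in some bag; for every edge, both endpoints lie together in some bag; and for every vertex, the bags containing it form a connected subtree. Here bags containing vertex 5 are not connected in the tree, so the decomposition is invalid.

No — bags containing vertex 5 are not connected in the tree.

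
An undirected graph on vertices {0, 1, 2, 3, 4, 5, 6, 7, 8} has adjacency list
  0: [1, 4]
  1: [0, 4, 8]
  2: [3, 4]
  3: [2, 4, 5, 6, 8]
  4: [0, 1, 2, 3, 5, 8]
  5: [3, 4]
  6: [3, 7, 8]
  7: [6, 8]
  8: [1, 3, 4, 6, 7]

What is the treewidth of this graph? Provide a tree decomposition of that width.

Treewidth 2.
Bags: B1 = {3, 4, 5}  B2 = {3, 4, 8}  B3 = {3, 6, 8}  B4 = {2, 3, 4}  B5 = {6, 7, 8}  B6 = {1, 4, 8}  B7 = {0, 1, 4}
Tree: B1–B2, B2–B3, B2–B4, B3–B5, B2–B6, B6–B7

Every bag has size at most 3, so the width is 3 − 1 = 2 and tw(G) ≤ 2. For the lower bound, the 3 vertices {0, 1, 4} are pairwise adjacent, and any tree decomposition puts a clique entirely inside one bag — forcing width ≥ 2. Hence tw(G) = 2 exactly.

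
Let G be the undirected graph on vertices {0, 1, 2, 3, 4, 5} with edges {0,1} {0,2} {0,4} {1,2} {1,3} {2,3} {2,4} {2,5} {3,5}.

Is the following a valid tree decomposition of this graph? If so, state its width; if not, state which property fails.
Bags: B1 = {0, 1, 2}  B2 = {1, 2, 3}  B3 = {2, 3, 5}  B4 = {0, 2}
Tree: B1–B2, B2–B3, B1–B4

A tree decomposition must satisfy three properties: every vertex lies in some bag; for every edge, both endpoints lie together in some bag; and for every vertex, the bags containing it form a connected subtree. Here vertex 4 appears in no bag, so the decomposition is invalid.

No — vertex 4 appears in no bag.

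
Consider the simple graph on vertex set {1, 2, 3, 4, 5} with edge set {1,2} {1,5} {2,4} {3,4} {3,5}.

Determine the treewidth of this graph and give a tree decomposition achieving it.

Treewidth 2.
One such decomposition:
Bags: B1 = {1, 2, 4}  B2 = {1, 4, 5}  B3 = {3, 4, 5}
Tree: B1–B2, B2–B3

Every bag has size at most 3, so the width is 3 − 1 = 2 and tw(G) ≤ 2. The edges 4–2–1–5–3–4 form a cycle, so G is not a tree and its treewidth is at least 2. The upper and lower bounds meet at 2, so that is the treewidth.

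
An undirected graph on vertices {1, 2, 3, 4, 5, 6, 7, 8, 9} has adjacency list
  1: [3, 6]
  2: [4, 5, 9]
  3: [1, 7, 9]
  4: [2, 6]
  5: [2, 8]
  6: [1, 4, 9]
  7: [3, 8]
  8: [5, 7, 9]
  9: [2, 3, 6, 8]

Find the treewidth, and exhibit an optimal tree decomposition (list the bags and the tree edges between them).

Treewidth 3.
One such decomposition:
Bags: B1 = {2, 4, 5, 6}  B2 = {2, 5, 6, 9}  B3 = {5, 6, 8, 9}  B4 = {1, 6, 8, 9}  B5 = {1, 3, 8, 9}  B6 = {1, 3, 7, 8}
Tree: B1–B2, B2–B3, B3–B4, B4–B5, B5–B6

Each bag holds 4 vertices, so the decomposition has width 3, which upper-bounds the treewidth. For the lower bound: the 4 vertex sets {2,4,5}, {6}, {9}, {1,3,7,8} are disjoint, each induces a connected subgraph, and every pair is joined by at least one edge of G. Contracting each set to a single vertex therefore yields K_{4} as a minor, and since treewidth is minor-monotone, tw(G) ≥ tw(K_{4}) = 3. Hence tw(G) = 3 exactly.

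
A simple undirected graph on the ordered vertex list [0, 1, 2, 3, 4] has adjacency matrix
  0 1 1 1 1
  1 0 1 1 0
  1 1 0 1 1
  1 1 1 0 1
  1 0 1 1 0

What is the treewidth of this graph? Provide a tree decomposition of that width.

Treewidth 3.
One optimal decomposition is:
Bags: B1 = {0, 1, 2, 3}  B2 = {0, 2, 3, 4}
Tree: B1–B2

Each bag holds 4 vertices, so the decomposition has width 3, which upper-bounds the treewidth. On the other hand G contains the 4-clique {0, 1, 2, 3}. A clique must lie in a single bag of any decomposition, so no decomposition can have width below 3. Combining the bounds, tw(G) = 3.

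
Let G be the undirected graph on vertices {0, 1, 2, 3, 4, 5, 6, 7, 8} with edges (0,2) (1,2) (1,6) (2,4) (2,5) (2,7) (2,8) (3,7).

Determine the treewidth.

1

A width-1 tree decomposition is:
Bags: B1 = {1, 2}  B2 = {2, 7}  B3 = {2, 5}  B4 = {1, 6}  B5 = {0, 2}  B6 = {2, 4}  B7 = {2, 8}  B8 = {3, 7}
Tree: B1–B2, B2–B3, B1–B4, B1–B5, B5–B6, B5–B7, B2–B8
Every bag has size at most 2, so the width is 2 − 1 = 1 and tw(G) ≤ 1. Any graph with an edge has treewidth ≥ 1, and G has the edge 1–2. The upper and lower bounds meet at 1, so that is the treewidth.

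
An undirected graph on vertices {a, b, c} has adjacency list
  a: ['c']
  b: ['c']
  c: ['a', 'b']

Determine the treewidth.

1

A width-1 tree decomposition is:
Bags: B1 = {a, c}  B2 = {b, c}
Tree: B1–B2
Every bag has size at most 2, so the width is 2 − 1 = 1 and tw(G) ≤ 1. Any graph with an edge has treewidth ≥ 1, and G has the edge c–a. Hence tw(G) = 1 exactly.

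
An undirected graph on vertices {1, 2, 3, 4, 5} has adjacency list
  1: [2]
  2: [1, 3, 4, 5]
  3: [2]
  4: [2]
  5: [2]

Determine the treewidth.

1

A width-1 tree decomposition is:
Bags: B1 = {2, 4}  B2 = {2, 5}  B3 = {2, 3}  B4 = {1, 2}
Tree: B1–B2, B2–B3, B3–B4
Every bag has size at most 2, so the width is 2 − 1 = 1 and tw(G) ≤ 1. Since G has at least one edge (e.g. 4–2), it is not an edgeless graph, so tw(G) ≥ 1. Hence tw(G) = 1 exactly.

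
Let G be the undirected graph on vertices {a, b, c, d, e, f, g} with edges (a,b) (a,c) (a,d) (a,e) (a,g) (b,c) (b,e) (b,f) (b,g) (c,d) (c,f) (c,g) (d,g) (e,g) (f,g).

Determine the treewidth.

3

A width-3 tree decomposition is:
Bags: B1 = {a, b, e, g}  B2 = {a, b, c, g}  B3 = {a, c, d, g}  B4 = {b, c, f, g}
Tree: B1–B2, B2–B3, B2–B4
The largest bag has 4 vertices, giving width 3; this decomposition certifies tw(G) ≤ 3. Conversely, {a, c, d, g} is a clique of size 4, and the vertices of any clique must share a bag in every tree decomposition; so some bag has ≥ 4 vertices and tw(G) ≥ 3. Combining the bounds, tw(G) = 3.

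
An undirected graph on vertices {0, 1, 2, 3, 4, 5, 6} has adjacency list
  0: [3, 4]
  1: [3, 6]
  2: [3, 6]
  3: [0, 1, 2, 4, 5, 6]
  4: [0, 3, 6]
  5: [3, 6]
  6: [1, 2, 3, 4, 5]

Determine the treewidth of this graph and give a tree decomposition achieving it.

Every bag has size at most 3, so the width is 3 − 1 = 2 and tw(G) ≤ 2. On the other hand G contains the 3-clique {0, 3, 4}. A clique must lie in a single bag of any decomposition, so no decomposition can have width below 2. Hence tw(G) = 2 exactly.

Treewidth 2.
Bags: B1 = {3, 4, 6}  B2 = {2, 3, 6}  B3 = {0, 3, 4}  B4 = {3, 5, 6}  B5 = {1, 3, 6}
Tree: B1–B2, B1–B3, B2–B4, B1–B5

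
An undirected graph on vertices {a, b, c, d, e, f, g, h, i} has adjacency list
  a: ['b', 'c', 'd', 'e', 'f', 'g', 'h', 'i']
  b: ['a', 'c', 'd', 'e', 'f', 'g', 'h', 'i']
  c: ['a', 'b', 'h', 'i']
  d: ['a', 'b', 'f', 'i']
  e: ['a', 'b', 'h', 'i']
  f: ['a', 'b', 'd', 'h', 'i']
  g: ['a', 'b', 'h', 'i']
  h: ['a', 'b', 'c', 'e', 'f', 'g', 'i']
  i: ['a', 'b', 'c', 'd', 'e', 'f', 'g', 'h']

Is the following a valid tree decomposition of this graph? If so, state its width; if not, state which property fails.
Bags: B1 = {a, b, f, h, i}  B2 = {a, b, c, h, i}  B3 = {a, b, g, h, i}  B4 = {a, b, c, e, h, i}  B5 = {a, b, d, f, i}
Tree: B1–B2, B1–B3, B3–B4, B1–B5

No — bags containing vertex c are not connected in the tree.

A tree decomposition must satisfy three properties: every vertex lies in some bag; for every edge, both endpoints lie together in some bag; and for every vertex, the bags containing it form a connected subtree. Here bags containing vertex c are not connected in the tree, so the decomposition is invalid.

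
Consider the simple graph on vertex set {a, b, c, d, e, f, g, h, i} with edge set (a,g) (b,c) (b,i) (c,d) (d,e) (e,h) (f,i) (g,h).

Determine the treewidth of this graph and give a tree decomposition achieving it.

Treewidth 1.
One optimal decomposition is:
Bags: B1 = {f, i}  B2 = {b, i}  B3 = {b, c}  B4 = {c, d}  B5 = {d, e}  B6 = {e, h}  B7 = {g, h}  B8 = {a, g}
Tree: B1–B2, B2–B3, B3–B4, B4–B5, B5–B6, B6–B7, B7–B8

Each bag holds 2 vertices, so the decomposition has width 1, which upper-bounds the treewidth. Since G has at least one edge (e.g. f–i), it is not an edgeless graph, so tw(G) ≥ 1. Therefore the treewidth is 1.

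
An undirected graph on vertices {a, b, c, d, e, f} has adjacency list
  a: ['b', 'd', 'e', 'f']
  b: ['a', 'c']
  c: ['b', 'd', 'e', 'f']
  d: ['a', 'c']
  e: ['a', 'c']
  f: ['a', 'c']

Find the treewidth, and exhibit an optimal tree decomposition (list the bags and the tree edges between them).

Each bag holds 3 vertices, so the decomposition has width 2, which upper-bounds the treewidth. The edges a–b–c–e–a form a cycle, so G is not a tree and its treewidth is at least 2. Hence tw(G) = 2 exactly.

Treewidth 2.
One such decomposition:
Bags: B1 = {a, b, c}  B2 = {a, c, e}  B3 = {a, c, d}  B4 = {a, c, f}
Tree: B1–B2, B2–B3, B3–B4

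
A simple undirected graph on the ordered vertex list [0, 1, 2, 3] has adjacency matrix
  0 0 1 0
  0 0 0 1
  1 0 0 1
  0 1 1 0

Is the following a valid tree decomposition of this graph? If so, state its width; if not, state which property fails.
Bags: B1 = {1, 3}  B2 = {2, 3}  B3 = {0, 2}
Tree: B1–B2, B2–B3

Every vertex of G appears in some bag (union = {0, 1, 2, 3}); every edge is covered by a bag; and for each vertex v the set of bags containing v is connected in the bag tree. The decomposition is therefore valid. The largest bag has 2 vertices, so the width is 1.

Yes; width 1.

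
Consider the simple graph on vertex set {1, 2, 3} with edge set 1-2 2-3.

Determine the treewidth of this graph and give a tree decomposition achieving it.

The largest bag has 2 vertices, giving width 1; this decomposition certifies tw(G) ≤ 1. G has an edge, so its treewidth is at least 1. Therefore the treewidth is 1.

Treewidth 1.
One optimal decomposition is:
Bags: B1 = {1, 2}  B2 = {2, 3}
Tree: B1–B2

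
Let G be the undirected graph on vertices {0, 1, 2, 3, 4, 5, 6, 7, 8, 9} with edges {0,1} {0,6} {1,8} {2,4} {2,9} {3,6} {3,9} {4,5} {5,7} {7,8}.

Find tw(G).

2

A width-2 tree decomposition is:
Bags: B1 = {2, 3, 9}  B2 = {2, 3, 6}  B3 = {0, 2, 6}  B4 = {0, 1, 2}  B5 = {1, 2, 8}  B6 = {2, 7, 8}  B7 = {2, 5, 7}  B8 = {2, 4, 5}
Tree: B1–B2, B2–B3, B3–B4, B4–B5, B5–B6, B6–B7, B7–B8
The largest bag has 3 vertices, giving width 2; this decomposition certifies tw(G) ≤ 2. For the lower bound, G contains the cycle 2–9–3–6–0–1–8–7–5–4–2, so G is not a forest; only forests have treewidth ≤ 1, hence tw(G) ≥ 2. The upper and lower bounds meet at 2, so that is the treewidth.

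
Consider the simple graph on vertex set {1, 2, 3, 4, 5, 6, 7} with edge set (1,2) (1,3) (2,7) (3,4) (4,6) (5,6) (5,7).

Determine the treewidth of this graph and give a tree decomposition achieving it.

Treewidth 2.
Bags: B1 = {1, 3, 4}  B2 = {1, 4, 6}  B3 = {1, 5, 6}  B4 = {1, 5, 7}  B5 = {1, 2, 7}
Tree: B1–B2, B2–B3, B3–B4, B4–B5

Every bag has size at most 3, so the width is 3 − 1 = 2 and tw(G) ≤ 2. For the lower bound, G contains the cycle 1–3–4–6–5–7–2–1, so G is not a forest; only forests have treewidth ≤ 1, hence tw(G) ≥ 2. Therefore the treewidth is 2.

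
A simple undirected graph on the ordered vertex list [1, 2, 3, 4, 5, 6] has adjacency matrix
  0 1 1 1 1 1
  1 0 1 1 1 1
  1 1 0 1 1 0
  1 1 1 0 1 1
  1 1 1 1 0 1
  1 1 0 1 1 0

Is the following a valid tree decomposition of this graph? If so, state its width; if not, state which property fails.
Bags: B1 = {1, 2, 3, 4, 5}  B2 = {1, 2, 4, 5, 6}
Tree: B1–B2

Checking the three conditions: (i) the bags cover all of {1, 2, 3, 4, 5, 6}; (ii) for each edge, some bag contains both endpoints; (iii) the bags containing any fixed vertex form a subtree. All hold, so the decomposition is valid with width 5 − 1 = 4.

Yes; width 4.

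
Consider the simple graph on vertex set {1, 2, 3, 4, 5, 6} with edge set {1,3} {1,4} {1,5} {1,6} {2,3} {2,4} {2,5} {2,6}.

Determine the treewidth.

A width-2 tree decomposition is:
Bags: B1 = {1, 2, 5}  B2 = {1, 2, 3}  B3 = {1, 2, 6}  B4 = {1, 2, 4}
Tree: B1–B2, B2–B3, B3–B4
Each bag holds 3 vertices, so the decomposition has width 2, which upper-bounds the treewidth. For the lower bound, G contains the cycle 1–5–2–3–1, so G is not a forest; only forests have treewidth ≤ 1, hence tw(G) ≥ 2. Combining the bounds, tw(G) = 2.

2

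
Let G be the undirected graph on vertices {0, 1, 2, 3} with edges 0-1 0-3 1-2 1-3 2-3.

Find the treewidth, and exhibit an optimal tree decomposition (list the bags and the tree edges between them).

Every bag has size at most 3, so the width is 3 − 1 = 2 and tw(G) ≤ 2. On the other hand G contains the 3-clique {0, 1, 3}. A clique must lie in a single bag of any decomposition, so no decomposition can have width below 2. Combining the bounds, tw(G) = 2.

Treewidth 2.
One such decomposition:
Bags: B1 = {0, 1, 3}  B2 = {1, 2, 3}
Tree: B1–B2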